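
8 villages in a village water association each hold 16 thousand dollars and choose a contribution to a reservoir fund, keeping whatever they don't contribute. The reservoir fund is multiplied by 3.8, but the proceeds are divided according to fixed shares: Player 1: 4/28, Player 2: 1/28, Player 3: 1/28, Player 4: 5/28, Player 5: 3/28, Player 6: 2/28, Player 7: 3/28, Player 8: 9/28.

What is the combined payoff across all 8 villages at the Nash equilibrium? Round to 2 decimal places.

Each unit j contributes comes back to j as 3.8 × (j's share), so j prefers to contribute only if that share exceeds 1/3.8 = 0.2632; otherwise keeping the unit dominates.
Player 8 alone (share 9/28) is above the threshold, contributing 16; the remaining 7 contribute 0. Total contributed: 16.
The reservoir fund pays out 3.8 × 16 = 60.80 in total (split across the unequal shares, but the aggregate is all that matters for the group sum).
The 7 free-riders keep 16 each, adding 112. Group total = 112 + 60.80 = 172.80.

172.80 thousand dollars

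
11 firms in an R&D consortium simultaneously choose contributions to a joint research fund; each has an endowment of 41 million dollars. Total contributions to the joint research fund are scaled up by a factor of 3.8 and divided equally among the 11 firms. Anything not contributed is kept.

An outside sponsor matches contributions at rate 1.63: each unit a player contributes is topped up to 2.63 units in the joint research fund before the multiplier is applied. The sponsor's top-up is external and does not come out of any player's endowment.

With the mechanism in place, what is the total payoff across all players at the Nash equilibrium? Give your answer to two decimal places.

451.00 million dollars

Even with the mechanism, each unit contributed returns only 3.8 × 2.63 / 11 = 0.9085 per unit of net cost, so contributing nothing is still dominant.
Everyone keeps their endowment and the group total is 11 × 41 = 451.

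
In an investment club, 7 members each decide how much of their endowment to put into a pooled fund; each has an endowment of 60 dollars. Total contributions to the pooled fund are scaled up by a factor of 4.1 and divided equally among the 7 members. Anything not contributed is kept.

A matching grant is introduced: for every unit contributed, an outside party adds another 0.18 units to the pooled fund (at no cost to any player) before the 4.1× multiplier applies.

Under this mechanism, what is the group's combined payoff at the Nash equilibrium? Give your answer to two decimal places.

With the mechanism, a contributed unit returns 4.1 × 1.18 / 7 = 0.6911 per unit of net cost — still below 1 — so contributing 0 remains dominant for every player.
At the Nash equilibrium no one contributes; group total payoff = 7 × 60 = 420.

420.00 dollars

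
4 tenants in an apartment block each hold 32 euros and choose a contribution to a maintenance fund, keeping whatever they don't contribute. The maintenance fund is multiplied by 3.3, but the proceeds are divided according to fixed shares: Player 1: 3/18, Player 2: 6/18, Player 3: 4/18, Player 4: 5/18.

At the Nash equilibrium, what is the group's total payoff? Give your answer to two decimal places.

201.60 euros

A player with share s gets back 3.3·s per unit contributed, so full contribution is dominant for anyone with s > 1/3.3 = 0.3030 and zero contribution is dominant for anyone below.
Player 2 alone (share 6/18) is above the threshold, contributing 32; the remaining 3 contribute 0. Total contributed: 32.
The maintenance fund pays out 3.3 × 32 = 105.60 in total (split across the unequal shares, but the aggregate is all that matters for the group sum).
The 3 free-riders keep 32 each, adding 96. Group total = 96 + 105.60 = 201.60.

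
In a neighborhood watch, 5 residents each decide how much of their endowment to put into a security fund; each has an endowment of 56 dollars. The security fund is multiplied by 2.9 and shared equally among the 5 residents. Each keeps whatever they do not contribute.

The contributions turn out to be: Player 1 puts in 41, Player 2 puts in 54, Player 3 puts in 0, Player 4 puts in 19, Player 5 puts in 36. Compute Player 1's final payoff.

Total contributed: 41 + 54 + 0 + 19 + 36 = 150.
Each receives 2.9 × 150 / 5 = 87.00 from the security fund.
Player 1 keeps 56 − 41 = 15, so Player 1's payoff is 15 + 87.00 = 102.00.

102.00 dollars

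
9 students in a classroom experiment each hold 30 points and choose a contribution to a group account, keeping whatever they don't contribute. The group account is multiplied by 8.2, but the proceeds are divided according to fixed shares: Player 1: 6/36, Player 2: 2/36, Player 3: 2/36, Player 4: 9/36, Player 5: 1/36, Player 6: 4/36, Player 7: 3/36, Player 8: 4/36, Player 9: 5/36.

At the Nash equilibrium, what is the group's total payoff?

918.00 points

Each unit j contributes comes back to j as 8.2 × (j's share), so j prefers to contribute only if that share exceeds 1/8.2 = 0.1220; otherwise keeping the unit dominates.
The shares above 0.1220 belong to Player 1, Player 4 and Player 9, contributing 30 each; the remaining 6 contribute 0. Total contributed: 90.
The group account pays out 8.2 × 90 = 738.00 in total (split across the unequal shares, but the aggregate is all that matters for the group sum).
The 6 free-riders keep 30 each, adding 180. Group total = 180 + 738.00 = 918.00.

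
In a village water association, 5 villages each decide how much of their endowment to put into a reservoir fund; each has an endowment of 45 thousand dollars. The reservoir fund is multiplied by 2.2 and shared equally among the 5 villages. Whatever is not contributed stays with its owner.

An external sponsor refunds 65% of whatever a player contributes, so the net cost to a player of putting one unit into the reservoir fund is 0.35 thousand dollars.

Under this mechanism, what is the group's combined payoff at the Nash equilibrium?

641.25 thousand dollars

With the mechanism, a contributed unit returns (2.2/5) / 0.35 = 1.2571 per unit of net cost to the contributor — now above 1 — so contributing fully is weakly dominant for every player.
At the Nash equilibrium everyone contributes 45. Group total payoff = 5 × (45 × 0.65 + 2.2 × 45) = 641.25.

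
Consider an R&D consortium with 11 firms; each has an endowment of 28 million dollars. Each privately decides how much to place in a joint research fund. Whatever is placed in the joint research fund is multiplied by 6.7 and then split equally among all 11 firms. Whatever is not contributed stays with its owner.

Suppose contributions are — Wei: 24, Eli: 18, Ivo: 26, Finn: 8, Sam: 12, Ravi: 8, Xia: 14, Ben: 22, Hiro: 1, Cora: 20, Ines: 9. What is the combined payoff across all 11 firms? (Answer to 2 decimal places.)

1231.40 million dollars

Total contributed: 24 + 18 + 26 + 8 + 12 + 8 + 14 + 22 + 1 + 20 + 9 = 162; total kept: 11 × 28 − 162 = 146.
The joint research fund pays out 6.7 × 162 = 1085.40 in aggregate.
Group total = 146 + 1085.40 = 1231.40.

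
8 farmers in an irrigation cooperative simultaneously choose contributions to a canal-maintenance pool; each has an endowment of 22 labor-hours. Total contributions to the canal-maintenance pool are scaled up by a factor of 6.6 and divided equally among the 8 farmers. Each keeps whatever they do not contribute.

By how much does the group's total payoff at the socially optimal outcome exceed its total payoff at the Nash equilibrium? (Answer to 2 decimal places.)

Each contributed unit returns 6.6/8 = 0.8250 to its contributor — below 1 — so contributing 0 is dominant for every player. At the Nash equilibrium everyone keeps their 22, and the group total is 8 × 22 = 176.
Each contributed unit returns 6.600 to the group as a whole (0.8250 to each of 8 players), which exceeds 1, so the social optimum is full contribution: group total = 6.600 × 176 = 1161.60.
Efficiency loss = 1161.60 − 176 = 985.60.

985.60 labor-hours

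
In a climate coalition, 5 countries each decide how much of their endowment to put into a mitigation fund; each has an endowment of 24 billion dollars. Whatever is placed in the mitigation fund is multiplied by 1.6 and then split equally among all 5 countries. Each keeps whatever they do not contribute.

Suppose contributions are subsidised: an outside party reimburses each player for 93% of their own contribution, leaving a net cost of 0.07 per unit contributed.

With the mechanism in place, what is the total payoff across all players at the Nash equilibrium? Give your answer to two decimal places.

303.60 billion dollars

The effective private return per unit is now (1.6/5) / 0.07 = 4.5714 > 1, so every player's dominant strategy flips to full contribution.
At the Nash equilibrium everyone contributes 24. Group total payoff = 5 × (24 × 0.93 + 1.6 × 24) = 303.60.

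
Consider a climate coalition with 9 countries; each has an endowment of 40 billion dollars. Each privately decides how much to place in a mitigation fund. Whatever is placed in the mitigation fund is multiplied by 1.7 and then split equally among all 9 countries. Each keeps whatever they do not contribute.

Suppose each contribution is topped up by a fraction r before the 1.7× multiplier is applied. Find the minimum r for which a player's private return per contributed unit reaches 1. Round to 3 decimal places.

With matching at rate r, one contributed unit becomes (1 + r) in the mitigation fund and returns 1.7 × (1 + r) / 9 to the contributor.
Setting this equal to 1: 1 + r = 9/1.7 = 5.2941.
So the minimum matching rate is r = 5.2941 − 1 = 4.294.

4.294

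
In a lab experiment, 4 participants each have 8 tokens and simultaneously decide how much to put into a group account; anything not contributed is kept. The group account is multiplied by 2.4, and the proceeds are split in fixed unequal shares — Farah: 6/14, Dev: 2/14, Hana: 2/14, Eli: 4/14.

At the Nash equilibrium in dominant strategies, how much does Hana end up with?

10.74 tokens

Player j's private return per contributed unit is 2.4 × (j's share). Contributing is weakly dominant for j when that share is at least 1/2.4 = 0.4167, and contributing 0 is dominant otherwise.
The only share above 0.4167 is Farah's 6/14, contributing 8; the remaining 3 contribute 0. Total contributed: 8.
Hana keeps 8 and receives 2.4 × 8 × 2/14 = 2.74 from the group account, for a payoff of 10.74.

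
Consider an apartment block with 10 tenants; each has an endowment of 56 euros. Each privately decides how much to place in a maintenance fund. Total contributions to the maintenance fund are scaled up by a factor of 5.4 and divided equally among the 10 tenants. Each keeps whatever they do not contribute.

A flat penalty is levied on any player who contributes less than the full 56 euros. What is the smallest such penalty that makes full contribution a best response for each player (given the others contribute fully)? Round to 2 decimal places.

Given the others contribute fully, the best deviation is to contribute 0 (any partial contribution still incurs the fine and gives up units whose private return 0.5400 is below 1).
Deviating from 56 to 0 saves 56 euros but forfeits the deviator's share of the drop in the maintenance fund: 5.4/10 × 56 = 30.24.
So the deviation gain is 56 − 30.24 = 25.76, and the fine must be at least 25.76 euros to wipe it out.

25.76 euros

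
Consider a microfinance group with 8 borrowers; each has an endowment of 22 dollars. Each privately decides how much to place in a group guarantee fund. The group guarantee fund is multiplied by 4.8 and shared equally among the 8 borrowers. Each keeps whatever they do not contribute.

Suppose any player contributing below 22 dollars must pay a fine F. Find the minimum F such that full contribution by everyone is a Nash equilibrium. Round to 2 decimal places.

8.80 dollars

Given the others contribute fully, the best deviation is to contribute 0 (any partial contribution still incurs the fine and gives up units whose private return 0.6000 is below 1).
Deviating from 22 to 0 saves 22 dollars but forfeits the deviator's share of the drop in the group guarantee fund: 4.8/8 × 22 = 13.20.
So the deviation gain is 22 − 13.20 = 8.80, and the fine must be at least 8.80 dollars to wipe it out.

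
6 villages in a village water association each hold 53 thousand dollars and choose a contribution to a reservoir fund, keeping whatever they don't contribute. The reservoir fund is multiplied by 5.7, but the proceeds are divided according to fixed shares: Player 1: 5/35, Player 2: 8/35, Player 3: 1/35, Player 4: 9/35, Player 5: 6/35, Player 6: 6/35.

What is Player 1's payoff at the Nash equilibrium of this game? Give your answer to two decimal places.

Player j's private return per contributed unit is 5.7 × (j's share). Contributing is weakly dominant for j when that share is at least 1/5.7 = 0.1754, and contributing 0 is dominant otherwise.
Player 2 and Player 4 clear that bar, contributing 53 each; the remaining 4 contribute 0. Total contributed: 106.
Player 1 keeps 53 and receives 5.7 × 106 × 5/35 = 86.31 from the reservoir fund, for a payoff of 139.31.

139.31 thousand dollars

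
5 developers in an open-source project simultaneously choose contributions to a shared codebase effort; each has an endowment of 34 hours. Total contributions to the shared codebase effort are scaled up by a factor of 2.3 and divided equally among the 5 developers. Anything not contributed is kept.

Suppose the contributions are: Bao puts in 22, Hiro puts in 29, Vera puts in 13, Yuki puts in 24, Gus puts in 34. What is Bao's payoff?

Total contributed: 22 + 29 + 13 + 24 + 34 = 122.
Each receives 2.3 × 122 / 5 = 56.12 from the shared codebase effort.
Bao keeps 34 − 22 = 12, so Bao's payoff is 12 + 56.12 = 68.12.

68.12 hours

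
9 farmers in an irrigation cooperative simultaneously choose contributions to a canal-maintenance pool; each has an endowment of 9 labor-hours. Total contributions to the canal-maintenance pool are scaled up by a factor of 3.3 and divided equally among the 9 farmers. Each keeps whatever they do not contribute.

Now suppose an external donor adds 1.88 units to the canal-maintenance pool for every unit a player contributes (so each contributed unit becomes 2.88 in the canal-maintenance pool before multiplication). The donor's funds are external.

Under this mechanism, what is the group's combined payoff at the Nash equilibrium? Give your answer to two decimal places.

Under the mechanism each unit contributed yields 3.3 × 2.88 / 9 = 1.0560 back to its contributor per unit of net cost, which exceeds 1, making full contribution the dominant choice for everyone.
At the Nash equilibrium everyone contributes 9. Group total payoff = 3.3 × 2.88 × 81 = 769.82.

769.82 labor-hours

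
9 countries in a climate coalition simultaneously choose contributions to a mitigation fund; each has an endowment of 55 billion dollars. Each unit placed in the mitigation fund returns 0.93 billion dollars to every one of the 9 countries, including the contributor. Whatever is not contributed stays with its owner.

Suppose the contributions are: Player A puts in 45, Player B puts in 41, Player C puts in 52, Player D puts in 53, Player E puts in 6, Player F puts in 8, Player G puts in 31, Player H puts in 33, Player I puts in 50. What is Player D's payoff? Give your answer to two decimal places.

Total contributed: 45 + 41 + 52 + 53 + 6 + 8 + 31 + 33 + 50 = 319.
Each receives 0.93 × 319 = 296.67 from the mitigation fund.
Player D keeps 55 − 53 = 2, so Player D's payoff is 2 + 296.67 = 298.67.

298.67 billion dollars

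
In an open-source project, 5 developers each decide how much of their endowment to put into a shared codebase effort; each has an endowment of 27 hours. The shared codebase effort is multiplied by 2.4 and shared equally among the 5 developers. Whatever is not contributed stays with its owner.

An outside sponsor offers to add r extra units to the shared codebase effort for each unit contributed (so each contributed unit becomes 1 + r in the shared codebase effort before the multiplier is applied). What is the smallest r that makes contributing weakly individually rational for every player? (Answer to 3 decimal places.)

1.083

With matching at rate r, one contributed unit becomes (1 + r) in the shared codebase effort and returns 2.4 × (1 + r) / 5 to the contributor.
Setting this equal to 1: 1 + r = 5/2.4 = 2.0833.
So the minimum matching rate is r = 2.0833 − 1 = 1.083.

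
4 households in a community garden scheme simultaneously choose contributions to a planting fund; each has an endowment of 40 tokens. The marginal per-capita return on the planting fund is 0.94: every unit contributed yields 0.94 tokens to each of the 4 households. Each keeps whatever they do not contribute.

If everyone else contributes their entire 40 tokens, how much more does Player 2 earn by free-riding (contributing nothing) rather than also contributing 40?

Switching from a contribution of 40 to 0 lets Player 2 keep an extra 40 tokens, but lowers the planting fund by 40, which costs Player 2 their own share of that drop: 0.94 × 40 = 37.60.
Net gain = 40 − 37.60 = 2.40. The private return per contributed unit (0.94) is below 1, so free-riding is indeed the best response regardless of what the others do.

2.40 tokens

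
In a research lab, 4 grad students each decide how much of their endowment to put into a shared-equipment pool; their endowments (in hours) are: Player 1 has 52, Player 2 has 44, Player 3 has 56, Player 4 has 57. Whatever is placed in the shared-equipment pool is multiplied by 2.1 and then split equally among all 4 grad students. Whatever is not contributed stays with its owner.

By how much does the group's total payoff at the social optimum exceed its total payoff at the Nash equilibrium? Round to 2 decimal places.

The private return per contributed unit is 2.1/4 = 0.5250 < 1 for every player regardless of endowment, so the Nash equilibrium is zero contribution and the group total is Σ E_j = 52 + 44 + 56 + 57 = 209.
Each contributed unit returns 2.100 to the group, so the social optimum is full contribution by everyone: group total = 2.100 × 209 = 438.90.
Efficiency loss = (2.100 − 1) × 209 = 229.90.

229.90 hours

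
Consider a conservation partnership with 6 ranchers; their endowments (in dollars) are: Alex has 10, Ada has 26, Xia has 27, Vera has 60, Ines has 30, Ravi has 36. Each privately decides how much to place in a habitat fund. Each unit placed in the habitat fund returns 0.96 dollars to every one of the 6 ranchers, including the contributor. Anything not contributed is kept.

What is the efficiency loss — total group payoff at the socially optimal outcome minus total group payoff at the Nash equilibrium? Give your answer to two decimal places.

899.64 dollars

The private return per contributed unit is 0.96 < 1 for everyone, so the Nash equilibrium is zero contribution and the group total is Σ E_j = 10 + 26 + 27 + 60 + 30 + 36 = 189.
Each contributed unit returns 5.760 to the group, so the social optimum is full contribution by everyone: group total = 5.760 × 189 = 1088.64.
Efficiency loss = (5.760 − 1) × 189 = 899.64.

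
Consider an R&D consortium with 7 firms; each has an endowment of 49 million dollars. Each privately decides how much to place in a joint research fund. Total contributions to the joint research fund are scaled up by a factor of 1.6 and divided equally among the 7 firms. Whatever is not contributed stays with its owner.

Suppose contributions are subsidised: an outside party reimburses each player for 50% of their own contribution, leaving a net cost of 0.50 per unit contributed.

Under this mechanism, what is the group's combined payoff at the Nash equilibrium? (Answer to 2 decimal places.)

Even with the mechanism, each unit contributed returns only (1.6/7) / 0.50 = 0.4571 per unit of net cost, so contributing nothing is still dominant.
Everyone keeps their endowment and the group total is 7 × 49 = 343.

343.00 million dollars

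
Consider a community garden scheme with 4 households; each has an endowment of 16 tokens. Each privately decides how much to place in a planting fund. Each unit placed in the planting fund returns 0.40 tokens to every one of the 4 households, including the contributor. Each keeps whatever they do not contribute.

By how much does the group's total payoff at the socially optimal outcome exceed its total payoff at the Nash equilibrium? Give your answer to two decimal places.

The private return per contributed unit is 0.40 < 1, so contributing 0 is dominant for every player. At the Nash equilibrium everyone keeps their 16, and the group total is 4 × 16 = 64.
Each contributed unit returns 1.600 to the group as a whole (0.40 to each of 4 players), which exceeds 1, so the social optimum is full contribution: group total = 1.600 × 64 = 102.40.
Efficiency loss = 102.40 − 64 = 38.40.

38.40 tokens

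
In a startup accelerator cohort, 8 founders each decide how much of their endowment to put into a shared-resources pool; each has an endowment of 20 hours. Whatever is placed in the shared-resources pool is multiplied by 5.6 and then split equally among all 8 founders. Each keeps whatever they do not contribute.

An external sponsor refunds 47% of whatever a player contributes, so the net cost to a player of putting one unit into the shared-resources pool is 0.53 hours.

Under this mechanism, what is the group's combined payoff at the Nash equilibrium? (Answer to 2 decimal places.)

Under the mechanism each unit contributed yields (5.6/8) / 0.53 = 1.3208 back to its contributor per unit of net cost, which exceeds 1, making full contribution the dominant choice for everyone.
So the Nash equilibrium is full contribution by all 8; the group earns 8 × (20 × 0.47 + 5.6 × 20) = 971.20.

971.20 hours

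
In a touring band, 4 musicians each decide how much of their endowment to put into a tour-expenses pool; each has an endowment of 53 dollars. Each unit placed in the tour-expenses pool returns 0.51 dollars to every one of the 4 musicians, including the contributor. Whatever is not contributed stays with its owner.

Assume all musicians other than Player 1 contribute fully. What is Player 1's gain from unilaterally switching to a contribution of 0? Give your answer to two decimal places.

Switching from a contribution of 53 to 0 lets Player 1 keep an extra 53 dollars, but lowers the tour-expenses pool by 53, which costs Player 1 their own share of that drop: 0.51 × 53 = 27.03.
Net gain = 53 − 27.03 = 25.97. The private return per contributed unit (0.51) is below 1, so free-riding is indeed the best response regardless of what the others do.

25.97 dollars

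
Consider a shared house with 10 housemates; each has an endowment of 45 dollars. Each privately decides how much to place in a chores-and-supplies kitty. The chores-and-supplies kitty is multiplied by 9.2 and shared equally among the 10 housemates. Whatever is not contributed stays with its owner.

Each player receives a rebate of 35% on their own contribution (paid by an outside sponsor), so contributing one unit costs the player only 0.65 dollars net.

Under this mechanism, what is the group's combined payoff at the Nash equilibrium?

4297.50 dollars

The effective private return per unit is now (9.2/10) / 0.65 = 1.4154 > 1, so every player's dominant strategy flips to full contribution.
At the Nash equilibrium everyone contributes 45. Group total payoff = 10 × (45 × 0.35 + 9.2 × 45) = 4297.50.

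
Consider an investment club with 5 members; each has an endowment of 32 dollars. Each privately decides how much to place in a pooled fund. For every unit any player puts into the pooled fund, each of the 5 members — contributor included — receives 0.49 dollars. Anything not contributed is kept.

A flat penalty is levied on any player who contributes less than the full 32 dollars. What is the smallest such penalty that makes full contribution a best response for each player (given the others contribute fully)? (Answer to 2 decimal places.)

Given the others contribute fully, the best deviation is to contribute 0 (any partial contribution still incurs the fine and gives up units whose private return 0.49 is below 1).
Deviating from 32 to 0 saves 32 dollars but forfeits the deviator's share of the drop in the pooled fund: 0.49 × 32 = 15.68.
So the deviation gain is 32 − 15.68 = 16.32, and the fine must be at least 16.32 dollars to wipe it out.

16.32 dollars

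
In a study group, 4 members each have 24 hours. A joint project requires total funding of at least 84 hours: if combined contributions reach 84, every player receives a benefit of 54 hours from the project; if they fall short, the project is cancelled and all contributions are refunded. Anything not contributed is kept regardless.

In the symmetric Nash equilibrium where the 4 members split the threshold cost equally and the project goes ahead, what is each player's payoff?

Equal share of the threshold: 84/4 = 21.
At this profile no one gains by cutting their contribution: any cut drops the total below 84, the project is cancelled, contributions are refunded, and the deviator ends with 24, which is less than 24 − 21 + 54 = 57. Contributing more than 21 just wastes the excess. So contributing exactly 21 is a best response.
Each player's payoff: 24 − 21 + 54 = 57.

57 hours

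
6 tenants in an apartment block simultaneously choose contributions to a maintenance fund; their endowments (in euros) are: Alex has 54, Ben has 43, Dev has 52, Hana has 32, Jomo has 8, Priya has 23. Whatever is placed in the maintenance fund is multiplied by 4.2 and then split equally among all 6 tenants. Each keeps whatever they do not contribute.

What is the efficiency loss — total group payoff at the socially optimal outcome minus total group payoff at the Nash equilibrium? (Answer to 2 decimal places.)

678.40 euros

The private return per contributed unit is 4.2/6 = 0.7000 < 1 for every player regardless of endowment, so the Nash equilibrium is zero contribution and the group total is Σ E_j = 54 + 43 + 52 + 32 + 8 + 23 = 212.
Each contributed unit returns 4.200 to the group, so the social optimum is full contribution by everyone: group total = 4.200 × 212 = 890.40.
Efficiency loss = (4.200 − 1) × 212 = 678.40.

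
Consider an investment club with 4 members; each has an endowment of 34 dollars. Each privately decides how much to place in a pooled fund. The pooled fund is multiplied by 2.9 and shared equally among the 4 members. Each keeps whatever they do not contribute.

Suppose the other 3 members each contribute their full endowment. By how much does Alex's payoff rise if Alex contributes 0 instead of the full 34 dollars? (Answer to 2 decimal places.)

Switching from a contribution of 34 to 0 lets Alex keep an extra 34 dollars, but lowers the pooled fund by 34, which costs Alex their own share of that drop: 2.9/4 × 34 = 24.65.
Net gain = 34 − 24.65 = 9.35. The private return per contributed unit (0.7250) is below 1, so free-riding is indeed the best response regardless of what the others do.

9.35 dollars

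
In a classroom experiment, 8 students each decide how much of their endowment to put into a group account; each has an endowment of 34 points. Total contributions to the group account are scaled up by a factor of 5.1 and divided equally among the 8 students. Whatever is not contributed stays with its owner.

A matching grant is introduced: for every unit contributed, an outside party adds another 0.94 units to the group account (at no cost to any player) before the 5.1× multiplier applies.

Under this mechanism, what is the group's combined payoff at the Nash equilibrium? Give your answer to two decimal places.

2691.17 points

With the mechanism, a contributed unit returns 5.1 × 1.94 / 8 = 1.2368 per unit of net cost to the contributor — now above 1 — so contributing fully is weakly dominant for every player.
At the Nash equilibrium everyone contributes 34. Group total payoff = 5.1 × 1.94 × 272 = 2691.17.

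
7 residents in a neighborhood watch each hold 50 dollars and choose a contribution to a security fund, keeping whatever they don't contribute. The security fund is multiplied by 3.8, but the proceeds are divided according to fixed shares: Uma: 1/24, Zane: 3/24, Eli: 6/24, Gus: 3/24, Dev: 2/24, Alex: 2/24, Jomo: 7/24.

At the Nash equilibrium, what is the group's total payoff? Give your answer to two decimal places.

A player with share s gets back 3.8·s per unit contributed, so full contribution is dominant for anyone with s > 1/3.8 = 0.2632 and zero contribution is dominant for anyone below.
Jomo alone (share 7/24) is above the threshold, contributing 50; the remaining 6 contribute 0. Total contributed: 50.
The security fund pays out 3.8 × 50 = 190.00 in total (split across the unequal shares, but the aggregate is all that matters for the group sum).
The 6 free-riders keep 50 each, adding 300. Group total = 300 + 190.00 = 490.00.

490.00 dollars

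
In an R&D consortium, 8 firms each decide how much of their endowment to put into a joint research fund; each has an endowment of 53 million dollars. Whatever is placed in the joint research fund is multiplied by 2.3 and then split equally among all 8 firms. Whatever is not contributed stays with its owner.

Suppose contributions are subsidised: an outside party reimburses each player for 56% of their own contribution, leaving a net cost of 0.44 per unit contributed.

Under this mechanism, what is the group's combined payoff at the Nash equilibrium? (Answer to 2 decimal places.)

The effective private return is (2.3/8) / 0.44 = 0.6534, which is still under 1, so the mechanism doesn't change anyone's dominant strategy: zero contribution.
Everyone keeps their endowment and the group total is 8 × 53 = 424.

424.00 million dollars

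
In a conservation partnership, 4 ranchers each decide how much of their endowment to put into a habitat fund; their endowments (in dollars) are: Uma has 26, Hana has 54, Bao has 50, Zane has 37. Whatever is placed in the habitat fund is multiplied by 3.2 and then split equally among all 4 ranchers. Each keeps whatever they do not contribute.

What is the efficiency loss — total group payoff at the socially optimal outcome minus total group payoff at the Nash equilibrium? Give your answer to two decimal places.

The private return per contributed unit is 3.2/4 = 0.8000 < 1 for every player regardless of endowment, so the Nash equilibrium is zero contribution and the group total is Σ E_j = 26 + 54 + 50 + 37 = 167.
Each contributed unit returns 3.200 to the group, so the social optimum is full contribution by everyone: group total = 3.200 × 167 = 534.40.
Efficiency loss = (3.200 − 1) × 167 = 367.40.

367.40 dollars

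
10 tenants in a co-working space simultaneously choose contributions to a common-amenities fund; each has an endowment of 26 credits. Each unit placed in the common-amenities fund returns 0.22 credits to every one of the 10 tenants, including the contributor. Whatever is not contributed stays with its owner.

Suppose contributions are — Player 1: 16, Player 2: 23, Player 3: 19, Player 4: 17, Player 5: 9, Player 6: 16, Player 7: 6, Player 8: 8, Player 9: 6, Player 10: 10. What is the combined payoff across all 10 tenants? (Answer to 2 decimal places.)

416.00 credits

Total contributed: 16 + 23 + 19 + 17 + 9 + 16 + 6 + 8 + 6 + 10 = 130; total kept: 10 × 26 − 130 = 130.
The common-amenities fund pays out 0.22 × 10 × 130 = 286.00 in aggregate.
Group total = 130 + 286.00 = 416.00.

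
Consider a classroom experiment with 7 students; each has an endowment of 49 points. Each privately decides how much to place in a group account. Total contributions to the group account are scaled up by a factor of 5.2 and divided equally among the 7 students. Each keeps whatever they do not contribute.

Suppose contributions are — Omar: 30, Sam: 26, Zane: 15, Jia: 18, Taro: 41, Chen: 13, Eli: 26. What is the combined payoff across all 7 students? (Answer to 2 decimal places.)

Total contributed: 30 + 26 + 15 + 18 + 41 + 13 + 26 = 169; total kept: 7 × 49 − 169 = 174.
The group account pays out 5.2 × 169 = 878.80 in aggregate.
Group total = 174 + 878.80 = 1052.80.

1052.80 points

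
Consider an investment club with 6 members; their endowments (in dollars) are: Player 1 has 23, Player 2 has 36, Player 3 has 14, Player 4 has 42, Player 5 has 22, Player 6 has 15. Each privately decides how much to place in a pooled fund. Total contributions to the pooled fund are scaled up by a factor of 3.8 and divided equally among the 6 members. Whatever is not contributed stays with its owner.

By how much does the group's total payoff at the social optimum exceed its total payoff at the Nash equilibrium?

The private return per contributed unit is 3.8/6 = 0.6333 < 1 for every player regardless of endowment, so the Nash equilibrium is zero contribution and the group total is Σ E_j = 23 + 36 + 14 + 42 + 22 + 15 = 152.
Each contributed unit returns 3.800 to the group, so the social optimum is full contribution by everyone: group total = 3.800 × 152 = 577.60.
Efficiency loss = (3.800 − 1) × 152 = 425.60.

425.60 dollars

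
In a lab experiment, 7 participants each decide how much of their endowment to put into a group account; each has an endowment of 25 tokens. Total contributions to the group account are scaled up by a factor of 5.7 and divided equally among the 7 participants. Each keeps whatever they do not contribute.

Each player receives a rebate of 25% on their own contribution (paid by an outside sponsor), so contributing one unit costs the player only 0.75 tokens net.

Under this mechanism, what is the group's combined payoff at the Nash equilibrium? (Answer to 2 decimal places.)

1041.25 tokens

With the mechanism, a contributed unit returns (5.7/7) / 0.75 = 1.0857 per unit of net cost to the contributor — now above 1 — so contributing fully is weakly dominant for every player.
So the Nash equilibrium is full contribution by all 7; the group earns 7 × (25 × 0.25 + 5.7 × 25) = 1041.25.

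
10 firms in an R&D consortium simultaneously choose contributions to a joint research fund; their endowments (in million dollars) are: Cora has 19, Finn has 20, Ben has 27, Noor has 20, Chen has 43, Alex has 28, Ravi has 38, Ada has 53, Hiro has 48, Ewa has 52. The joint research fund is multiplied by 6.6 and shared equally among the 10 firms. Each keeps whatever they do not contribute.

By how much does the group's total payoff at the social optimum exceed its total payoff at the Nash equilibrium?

The private return per contributed unit is 6.6/10 = 0.6600 < 1 for every player regardless of endowment, so the Nash equilibrium is zero contribution and the group total is Σ E_j = 19 + 20 + 27 + 20 + 43 + 28 + 38 + 53 + 48 + 52 = 348.
Each contributed unit returns 6.600 to the group, so the social optimum is full contribution by everyone: group total = 6.600 × 348 = 2296.80.
Efficiency loss = (6.600 − 1) × 348 = 1948.80.

1948.80 million dollars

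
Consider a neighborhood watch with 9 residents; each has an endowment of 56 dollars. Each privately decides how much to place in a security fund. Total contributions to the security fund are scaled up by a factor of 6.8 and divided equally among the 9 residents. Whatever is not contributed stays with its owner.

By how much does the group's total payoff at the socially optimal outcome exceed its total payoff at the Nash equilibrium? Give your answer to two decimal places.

2923.20 dollars

Each contributed unit returns 6.8/9 = 0.7556 to its contributor — below 1 — so contributing 0 is dominant for every player. At the Nash equilibrium everyone keeps their 56, and the group total is 9 × 56 = 504.
Each contributed unit returns 6.800 to the group as a whole (0.7556 to each of 9 players), which exceeds 1, so the social optimum is full contribution: group total = 6.800 × 504 = 3427.20.
Efficiency loss = 3427.20 − 504 = 2923.20.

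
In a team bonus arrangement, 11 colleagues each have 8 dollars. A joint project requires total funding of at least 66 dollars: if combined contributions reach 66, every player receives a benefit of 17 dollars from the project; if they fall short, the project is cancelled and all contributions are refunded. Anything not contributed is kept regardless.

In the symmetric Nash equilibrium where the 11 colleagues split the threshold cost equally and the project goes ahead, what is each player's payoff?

Equal share of the threshold: 66/11 = 6.
At this profile no one gains by cutting their contribution: any cut drops the total below 66, the project is cancelled, contributions are refunded, and the deviator ends with 8, which is less than 8 − 6 + 17 = 19. Contributing more than 6 just wastes the excess. So contributing exactly 6 is a best response.
Each player's payoff: 8 − 6 + 17 = 19.

19 dollars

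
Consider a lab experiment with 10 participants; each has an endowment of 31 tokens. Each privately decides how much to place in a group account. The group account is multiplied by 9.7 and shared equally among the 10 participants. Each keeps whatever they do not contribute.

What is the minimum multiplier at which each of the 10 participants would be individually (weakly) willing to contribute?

10

A contributed unit returns (multiplier)/10 to its contributor.
This reaches 1 exactly when the multiplier is 10.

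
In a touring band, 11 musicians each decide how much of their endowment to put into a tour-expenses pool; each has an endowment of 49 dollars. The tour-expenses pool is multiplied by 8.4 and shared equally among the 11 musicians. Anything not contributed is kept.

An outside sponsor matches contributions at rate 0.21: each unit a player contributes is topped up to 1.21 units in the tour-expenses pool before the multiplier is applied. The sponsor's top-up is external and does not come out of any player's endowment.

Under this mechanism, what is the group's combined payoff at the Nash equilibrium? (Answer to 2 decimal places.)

The effective private return is 8.4 × 1.21 / 11 = 0.9240, which is still under 1, so the mechanism doesn't change anyone's dominant strategy: zero contribution.
At the Nash equilibrium no one contributes; group total payoff = 11 × 49 = 539.

539.00 dollars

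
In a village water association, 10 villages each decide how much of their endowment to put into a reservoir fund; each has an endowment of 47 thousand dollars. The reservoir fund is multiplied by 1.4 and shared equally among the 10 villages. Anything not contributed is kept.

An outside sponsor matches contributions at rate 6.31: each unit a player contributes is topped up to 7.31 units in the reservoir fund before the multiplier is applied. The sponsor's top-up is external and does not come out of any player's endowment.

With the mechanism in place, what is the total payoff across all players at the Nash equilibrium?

4809.98 thousand dollars

The effective private return per unit is now 1.4 × 7.31 / 10 = 1.0234 > 1, so every player's dominant strategy flips to full contribution.
So the Nash equilibrium is full contribution by all 10; the group earns 1.4 × 7.31 × 470 = 4809.98.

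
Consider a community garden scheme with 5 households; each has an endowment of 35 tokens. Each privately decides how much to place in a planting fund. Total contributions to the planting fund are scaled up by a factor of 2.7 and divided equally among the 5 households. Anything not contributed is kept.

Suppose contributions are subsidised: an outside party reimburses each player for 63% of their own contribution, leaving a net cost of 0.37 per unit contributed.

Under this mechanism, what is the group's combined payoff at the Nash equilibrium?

582.75 tokens

With the mechanism, a contributed unit returns (2.7/5) / 0.37 = 1.4595 per unit of net cost to the contributor — now above 1 — so contributing fully is weakly dominant for every player.
So the Nash equilibrium is full contribution by all 5; the group earns 5 × (35 × 0.63 + 2.7 × 35) = 582.75.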